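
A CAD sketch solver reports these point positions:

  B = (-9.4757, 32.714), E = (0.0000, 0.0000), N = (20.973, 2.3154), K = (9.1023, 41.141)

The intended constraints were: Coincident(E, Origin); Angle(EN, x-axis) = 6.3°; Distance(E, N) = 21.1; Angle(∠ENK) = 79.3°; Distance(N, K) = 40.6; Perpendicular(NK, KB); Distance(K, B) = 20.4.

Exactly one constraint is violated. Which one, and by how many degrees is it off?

Perpendicular(NK, KB) — off by 7.40°.

E = (0.00, 0.00) ✓; EN at 6.300° ✓; |EN| = 21.10 ✓; ∠ENK = 79.30° ✓; |NK| = 40.60 ✓; ∠(NK, KB) = 97.40° ✗; |KB| = 20.40 ✓.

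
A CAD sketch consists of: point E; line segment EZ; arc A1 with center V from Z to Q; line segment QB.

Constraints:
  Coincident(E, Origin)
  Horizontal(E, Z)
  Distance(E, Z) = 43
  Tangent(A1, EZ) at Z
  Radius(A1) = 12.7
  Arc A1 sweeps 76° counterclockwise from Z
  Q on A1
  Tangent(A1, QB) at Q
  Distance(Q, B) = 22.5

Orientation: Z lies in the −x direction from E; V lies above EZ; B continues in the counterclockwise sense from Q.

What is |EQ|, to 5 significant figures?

32.153

E is at the origin; E and Z share the same y with |EZ| = 43.0 and Z on the −x side, so Z = (-43.000, 0.0000). Tangency of A1 to EZ means the radius VZ is perpendicular to EZ, so V = Z + (0, 12.7) = (-43.000, 12.700). On A1, Z sits at bearing -90° from V; a 76° counterclockwise sweep puts Q at bearing -14°, so Q = V + 12.7·(cos -14°, sin -14°) = (-30.677, 9.6276). Then |EQ| = |Q − E| = 32.153.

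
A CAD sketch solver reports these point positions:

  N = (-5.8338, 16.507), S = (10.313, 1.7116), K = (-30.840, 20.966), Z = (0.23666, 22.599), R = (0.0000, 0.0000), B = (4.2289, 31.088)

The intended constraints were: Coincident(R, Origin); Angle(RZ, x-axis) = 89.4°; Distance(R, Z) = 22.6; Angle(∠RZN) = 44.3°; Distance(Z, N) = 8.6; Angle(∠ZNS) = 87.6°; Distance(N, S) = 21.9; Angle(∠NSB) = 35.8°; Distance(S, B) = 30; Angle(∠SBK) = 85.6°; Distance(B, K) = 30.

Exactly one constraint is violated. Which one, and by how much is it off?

Distance(B, K) = 30 — off by 6.50.

R = (0.00, 0.00) ✓; RZ at 89.40° ✓; |RZ| = 22.60 ✓; ∠RZN = 44.30° ✓; |ZN| = 8.600 ✓; ∠ZNS = 87.60° ✓; |NS| = 21.90 ✓; ∠NSB = 35.80° ✓; |SB| = 30.00 ✓; ∠SBK = 85.60° ✓; |BK| = 36.50 ✗.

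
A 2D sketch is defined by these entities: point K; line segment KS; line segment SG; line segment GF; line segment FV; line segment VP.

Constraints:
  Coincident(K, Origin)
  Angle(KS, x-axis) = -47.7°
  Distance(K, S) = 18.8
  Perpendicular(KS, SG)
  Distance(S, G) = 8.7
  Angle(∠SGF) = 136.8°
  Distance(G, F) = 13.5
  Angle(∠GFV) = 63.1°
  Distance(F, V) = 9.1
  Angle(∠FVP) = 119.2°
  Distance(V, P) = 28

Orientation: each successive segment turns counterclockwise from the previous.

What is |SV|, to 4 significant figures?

15.87

∠SGF = 136.8° gives GF at 85.50° from the x-axis; with |GF| = 13.5, F = (20.15, 5.409). ∠GFV = 63.1° gives FV at -157.6° from the x-axis; with |FV| = 9.1, V = (11.73, 1.941). Then |SV| = |V − S| = 15.87.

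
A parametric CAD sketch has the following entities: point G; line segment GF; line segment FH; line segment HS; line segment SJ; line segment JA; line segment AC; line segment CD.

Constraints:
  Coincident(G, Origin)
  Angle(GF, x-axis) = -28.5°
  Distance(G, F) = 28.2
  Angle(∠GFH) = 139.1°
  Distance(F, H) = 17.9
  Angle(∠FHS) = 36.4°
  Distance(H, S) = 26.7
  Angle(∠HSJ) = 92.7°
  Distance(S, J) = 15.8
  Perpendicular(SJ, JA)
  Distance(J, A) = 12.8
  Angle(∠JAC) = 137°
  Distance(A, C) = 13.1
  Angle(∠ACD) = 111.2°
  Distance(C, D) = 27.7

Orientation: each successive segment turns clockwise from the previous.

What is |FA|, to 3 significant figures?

5.77

G is at the origin; GF runs at -28.5° with length 28.2, so F = (24.8, -13.5). ∠GFH = 139.1° gives FH at -69.4° from the x-axis; with |FH| = 17.9, H = (31.1, -30.2). ∠FHS = 36.4° gives HS at 147° from the x-axis; with |HS| = 26.7, S = (8.69, -15.7). ∠HSJ = 92.7° gives SJ at 59.7° from the x-axis; with |SJ| = 15.8, J = (16.7, -2.03). SJ is perpendicular to JA, so JA runs at -30.3°; with |JA| = 12.8, A = (27.7, -8.49). Then |FA| = |A − F| = 5.77.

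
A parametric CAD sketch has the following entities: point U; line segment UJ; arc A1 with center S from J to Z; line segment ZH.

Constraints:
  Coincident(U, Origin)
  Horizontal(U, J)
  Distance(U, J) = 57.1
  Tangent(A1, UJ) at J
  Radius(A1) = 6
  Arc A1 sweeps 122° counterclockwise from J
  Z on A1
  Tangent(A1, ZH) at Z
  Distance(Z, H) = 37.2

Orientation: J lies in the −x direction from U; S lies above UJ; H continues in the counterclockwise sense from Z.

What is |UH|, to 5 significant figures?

82.481

U is at the origin; UJ is horizontal with |UJ| = 57.1 and J on the −x side, so J = (-57.100, 0.0000). The tangent condition forces SJ to be normal to UJ, so S = J + (0, 6) = (-57.100, 6.0000). On A1, J sits at bearing -90° from S; a 122° counterclockwise sweep puts Z at bearing 32°, so Z = S + 6.0·(cos 32°, sin 32°) = (-52.012, 9.1795). Tangency of A1 to ZH means the radius SZ is perpendicular to ZH, so ZH runs along (−sin 32°, cos 32°); with |ZH| = 37.2, H = (-71.725, 40.727). Then |UH| = |H − U| = 82.481.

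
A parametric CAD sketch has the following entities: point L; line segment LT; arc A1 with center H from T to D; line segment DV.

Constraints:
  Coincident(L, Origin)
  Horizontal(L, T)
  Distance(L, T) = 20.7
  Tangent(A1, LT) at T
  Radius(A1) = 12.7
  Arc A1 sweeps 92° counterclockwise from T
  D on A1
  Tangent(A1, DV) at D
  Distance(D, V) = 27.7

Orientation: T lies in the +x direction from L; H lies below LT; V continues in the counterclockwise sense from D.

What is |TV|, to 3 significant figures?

42.5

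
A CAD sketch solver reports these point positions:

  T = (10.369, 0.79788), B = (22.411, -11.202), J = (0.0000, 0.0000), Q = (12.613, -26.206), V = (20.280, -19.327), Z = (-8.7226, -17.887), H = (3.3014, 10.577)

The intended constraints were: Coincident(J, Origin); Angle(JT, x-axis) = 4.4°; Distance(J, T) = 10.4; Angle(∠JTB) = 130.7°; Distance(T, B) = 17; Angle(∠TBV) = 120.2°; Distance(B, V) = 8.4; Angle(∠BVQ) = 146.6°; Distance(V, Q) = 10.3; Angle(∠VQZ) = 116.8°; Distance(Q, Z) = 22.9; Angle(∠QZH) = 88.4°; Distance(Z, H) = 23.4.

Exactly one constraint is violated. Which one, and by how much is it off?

Distance(Z, H) = 23.4 — off by 7.50.

J = (0.00, 0.00) ✓; JT at 4.400° ✓; |JT| = 10.40 ✓; ∠JTB = 130.7° ✓; |TB| = 17.00 ✓; ∠TBV = 120.2° ✓; |BV| = 8.400 ✓; ∠BVQ = 146.6° ✓; |VQ| = 10.30 ✓; ∠VQZ = 116.8° ✓; |QZ| = 22.90 ✓; ∠QZH = 88.40° ✓; |ZH| = 30.90 ✗.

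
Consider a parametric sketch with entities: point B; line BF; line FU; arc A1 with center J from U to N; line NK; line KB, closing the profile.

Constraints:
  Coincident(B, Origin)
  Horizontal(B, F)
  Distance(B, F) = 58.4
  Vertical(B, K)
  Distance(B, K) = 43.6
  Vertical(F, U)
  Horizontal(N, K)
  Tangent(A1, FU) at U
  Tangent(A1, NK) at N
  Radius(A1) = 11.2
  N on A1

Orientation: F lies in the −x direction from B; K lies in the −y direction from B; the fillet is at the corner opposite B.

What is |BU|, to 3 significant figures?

66.8

The virtual corner opposite B is at (-58.4, -43.6). Tangency of A1 to FU means the radius JU is perpendicular to FU and A1 meets NK tangentially, so JN is at right angles to NK, with radius 11.2, so the center J sits 11.2 in from both sides at J = (-47.2, -32.4). That places the tangent points at U = (-58.4, -32.4) on FU and N = (-47.2, -43.6) on NK. Then |BU| = |U − B| = 66.8.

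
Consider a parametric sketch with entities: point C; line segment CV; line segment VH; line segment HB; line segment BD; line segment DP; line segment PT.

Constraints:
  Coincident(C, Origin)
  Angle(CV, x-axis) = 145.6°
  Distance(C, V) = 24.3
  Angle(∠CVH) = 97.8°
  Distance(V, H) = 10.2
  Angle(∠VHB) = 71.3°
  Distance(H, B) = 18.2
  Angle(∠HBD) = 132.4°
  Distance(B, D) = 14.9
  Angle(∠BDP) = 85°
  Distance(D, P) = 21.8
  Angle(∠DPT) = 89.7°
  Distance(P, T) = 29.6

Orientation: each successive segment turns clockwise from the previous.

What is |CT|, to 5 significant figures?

34.345

C is at the origin; CV runs at 145.6° with length 24.3, so V = (-20.050, 13.729). ∠CVH = 97.8° gives VH at 63.400° from the x-axis; with |VH| = 10.2, H = (-15.483, 22.849). ∠VHB = 71.3° gives HB at -45.300° from the x-axis; with |HB| = 18.2, B = (-2.6813, 9.9125). ∠HBD = 132.4° gives BD at -92.900° from the x-axis; with |BD| = 14.9, D = (-3.4352, -4.9684). ∠BDP = 85.0° gives DP at 172.10° from the x-axis; with |DP| = 21.8, P = (-25.028, -1.9721). ∠DPT = 89.7° gives PT at 81.800° from the x-axis; with |PT| = 29.6, T = (-20.806, 27.325). Then |CT| = |T − C| = 34.345.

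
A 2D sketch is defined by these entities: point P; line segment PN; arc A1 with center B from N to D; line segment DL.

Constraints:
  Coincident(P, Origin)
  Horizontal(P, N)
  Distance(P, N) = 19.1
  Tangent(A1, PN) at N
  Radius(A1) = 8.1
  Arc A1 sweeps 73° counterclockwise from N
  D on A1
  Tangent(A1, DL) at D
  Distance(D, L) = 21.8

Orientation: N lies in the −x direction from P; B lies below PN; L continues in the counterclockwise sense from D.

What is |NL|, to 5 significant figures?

30.097

On A1, N sits at bearing 90° from B; a 73° counterclockwise sweep puts D at bearing 163°, so D = B + 8.1·(cos 163°, sin 163°) = (-26.846, -5.7318). The tangent condition forces BD to be normal to DL, so DL runs along (−sin 163°, cos 163°); with |DL| = 21.8, L = (-33.220, -26.579). Then |NL| = |L − N| = 30.097.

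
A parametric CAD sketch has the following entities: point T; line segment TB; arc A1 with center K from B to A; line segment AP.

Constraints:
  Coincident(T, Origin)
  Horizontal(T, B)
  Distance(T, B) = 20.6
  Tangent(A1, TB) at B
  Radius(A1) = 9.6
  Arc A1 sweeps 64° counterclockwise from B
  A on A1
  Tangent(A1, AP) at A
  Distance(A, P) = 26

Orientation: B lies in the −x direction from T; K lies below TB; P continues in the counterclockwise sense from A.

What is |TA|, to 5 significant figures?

29.722

T is at the origin; T and B share the same y with |TB| = 20.6 and B on the −x side, so B = (-20.600, 0.0000). Tangency of A1 to TB means the radius KB is perpendicular to TB, so K = B + (0, -9.6) = (-20.600, -9.6000). On A1, B sits at bearing 90° from K; a 64° counterclockwise sweep puts A at bearing 154°, so A = K + 9.6·(cos 154°, sin 154°) = (-29.228, -5.3916). Then |TA| = |A − T| = 29.722.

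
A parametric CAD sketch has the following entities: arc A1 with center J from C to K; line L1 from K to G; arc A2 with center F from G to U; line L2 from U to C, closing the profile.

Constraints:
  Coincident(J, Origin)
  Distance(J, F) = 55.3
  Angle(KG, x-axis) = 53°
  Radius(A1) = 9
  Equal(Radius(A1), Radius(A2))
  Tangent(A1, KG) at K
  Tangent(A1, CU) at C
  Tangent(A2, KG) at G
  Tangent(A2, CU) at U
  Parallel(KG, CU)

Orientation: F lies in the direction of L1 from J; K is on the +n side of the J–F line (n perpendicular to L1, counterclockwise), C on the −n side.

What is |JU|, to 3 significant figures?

56.0

The slot axis is L1's direction at 53.0°, so u = (cos 53.0°, sin 53.0°) = (0.602, 0.799) and n = (−sin 53.0°, cos 53.0°) = (-0.799, 0.602). J is at the origin and F lies 55.3 along u from J, so F = 55.3·u = (33.3, 44.2). Tangency of A1 to both parallel lines with radius 9.0 puts K and C at J ± 9.0·n: K = (-7.19, 5.42), C = (7.19, -5.42). Equal radii place G and U the same way about F: G = F + 9.0·n = (26.1, 49.6), U = F − 9.0·n = (40.5, 38.7). Then |JU| = |U − J| = 56.0.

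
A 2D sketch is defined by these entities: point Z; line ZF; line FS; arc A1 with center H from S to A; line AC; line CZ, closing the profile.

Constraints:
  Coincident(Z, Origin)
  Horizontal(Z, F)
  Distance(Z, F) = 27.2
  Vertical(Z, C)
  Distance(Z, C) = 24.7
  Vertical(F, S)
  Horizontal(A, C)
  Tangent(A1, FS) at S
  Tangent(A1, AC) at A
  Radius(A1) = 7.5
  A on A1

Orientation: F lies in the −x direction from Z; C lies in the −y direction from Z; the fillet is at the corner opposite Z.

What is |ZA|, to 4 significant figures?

31.59

The virtual corner opposite Z is at (-27.20, -24.70). A1 meets FS tangentially, so HS is at right angles to FS and the tangent condition forces HA to be normal to AC, with radius 7.5, so the center H sits 7.5 in from both sides at H = (-19.70, -17.20). That places the tangent points at S = (-27.20, -17.20) on FS and A = (-19.70, -24.70) on AC. Then |ZA| = |A − Z| = 31.59.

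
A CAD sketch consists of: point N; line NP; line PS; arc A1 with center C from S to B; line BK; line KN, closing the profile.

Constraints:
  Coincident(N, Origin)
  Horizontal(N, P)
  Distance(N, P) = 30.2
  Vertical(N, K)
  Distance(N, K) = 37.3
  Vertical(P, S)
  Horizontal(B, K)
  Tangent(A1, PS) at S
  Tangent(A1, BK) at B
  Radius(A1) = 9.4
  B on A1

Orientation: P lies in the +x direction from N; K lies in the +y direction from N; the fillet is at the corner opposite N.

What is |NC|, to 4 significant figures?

34.80

N is at the origin; NP is horizontal with |NP| = 30.2 and P on the +x side, so P = (30.20, 0.000). NK is vertical with |NK| = 37.3 and K on the +y side, so K = (0.000, 37.30). The virtual corner opposite N is at (30.20, 37.30). A1 meets PS tangentially, so CS is at right angles to PS and A1 meets BK tangentially, so CB is at right angles to BK, with radius 9.4, so the center C sits 9.4 in from both sides at C = (20.80, 27.90). Then |NC| = |C − N| = 34.80.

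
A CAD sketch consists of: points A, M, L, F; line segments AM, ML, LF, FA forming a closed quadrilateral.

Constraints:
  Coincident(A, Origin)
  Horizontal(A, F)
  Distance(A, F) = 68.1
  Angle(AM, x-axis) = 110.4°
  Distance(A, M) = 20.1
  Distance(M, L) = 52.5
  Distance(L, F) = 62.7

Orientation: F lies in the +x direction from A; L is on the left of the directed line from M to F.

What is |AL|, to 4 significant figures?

62.07

A is at the origin; AF is horizontal with |AF| = 68.1 and F in +x, so F = (68.1, 0). AM runs at 110.4° with |AM| = 20.1, so M = (-7.006, 18.84). L is determined by |ML| = 52.5 and |LF| = 62.7 together: it lies at the intersection of circle(M, 52.5) and circle(F, 62.7). With |MF| = 77.43, the foot of the radical line on MF is 31.13 from M and the perpendicular offset is √(52.5² − 31.13²) = 42.28. Taking the left-of-MF solution: L = (33.47, 52.27).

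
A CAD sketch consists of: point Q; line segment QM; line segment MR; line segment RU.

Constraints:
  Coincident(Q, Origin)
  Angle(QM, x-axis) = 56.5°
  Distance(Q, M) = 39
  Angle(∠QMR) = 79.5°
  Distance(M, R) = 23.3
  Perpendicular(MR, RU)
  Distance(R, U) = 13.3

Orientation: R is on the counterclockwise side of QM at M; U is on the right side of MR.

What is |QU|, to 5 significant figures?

54.126

Q is at the origin; QM runs at 56.5° with length 39.0, so M = 39.0·(cos 56.5°, sin 56.5°) = (21.526, 32.522). ∠QMR = 79.5°, so MR runs at 56.5° + (180° − 79.5°) = 157.00° from the x-axis; with |MR| = 23.3, R = M + 23.3·(cos 157.00°, sin 157.00°) = (0.077779, 41.626). The perpendicularity gives RU at right angles to MR; with |RU| = 13.3 on the right of MR, U = R + 13.3·(0.39073, 0.92050) = (5.2745, 53.868). Then |QU| = |U − Q| = 54.126.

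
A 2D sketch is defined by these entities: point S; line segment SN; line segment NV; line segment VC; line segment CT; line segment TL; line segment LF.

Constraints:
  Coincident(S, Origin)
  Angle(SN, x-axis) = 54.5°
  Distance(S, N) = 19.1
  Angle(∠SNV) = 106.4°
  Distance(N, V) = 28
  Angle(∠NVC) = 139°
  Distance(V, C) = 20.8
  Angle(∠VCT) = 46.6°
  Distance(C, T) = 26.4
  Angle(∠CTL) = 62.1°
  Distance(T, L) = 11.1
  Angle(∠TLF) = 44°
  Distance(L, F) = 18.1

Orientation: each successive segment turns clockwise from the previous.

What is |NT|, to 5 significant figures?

23.807

S is at the origin; SN runs at 54.5° with length 19.1, so N = (11.091, 15.550). ∠SNV = 106.4° gives NV at -19.100° from the x-axis; with |NV| = 28.0, V = (37.550, 6.3875). ∠NVC = 139.0° gives VC at -60.100° from the x-axis; with |VC| = 20.8, C = (47.919, -11.644). ∠VCT = 46.6° gives CT at 166.50° from the x-axis; with |CT| = 26.4, T = (22.248, -5.4810). Then |NT| = |T − N| = 23.807.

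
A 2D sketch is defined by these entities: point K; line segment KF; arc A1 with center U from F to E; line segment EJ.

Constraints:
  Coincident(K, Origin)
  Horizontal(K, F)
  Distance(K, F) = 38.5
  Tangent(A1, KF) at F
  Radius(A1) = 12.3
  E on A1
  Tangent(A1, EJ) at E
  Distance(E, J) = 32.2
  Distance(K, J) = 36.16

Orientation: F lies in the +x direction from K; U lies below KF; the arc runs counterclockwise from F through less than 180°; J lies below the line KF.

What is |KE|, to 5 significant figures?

28.501

Checks: |UE| = 12.30 ✓; ∠(UE, EJ) = 90.00° ✓; |EJ| = 32.20 ✓; |KJ| = 36.16 ✓.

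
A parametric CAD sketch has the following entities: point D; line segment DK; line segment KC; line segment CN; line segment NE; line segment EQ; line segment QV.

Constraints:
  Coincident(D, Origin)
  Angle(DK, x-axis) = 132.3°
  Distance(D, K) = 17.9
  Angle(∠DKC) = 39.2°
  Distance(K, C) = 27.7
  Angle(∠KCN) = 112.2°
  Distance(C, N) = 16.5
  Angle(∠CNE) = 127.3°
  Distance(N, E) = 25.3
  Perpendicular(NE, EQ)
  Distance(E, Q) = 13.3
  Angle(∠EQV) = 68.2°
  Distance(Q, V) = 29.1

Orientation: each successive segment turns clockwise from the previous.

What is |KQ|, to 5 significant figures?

31.819

∠CNE = 127.3° gives NE at -129.00° from the x-axis; with |NE| = 25.3, E = (3.3348, -26.547). NE is perpendicular to EQ, so EQ runs at 141.00°; with |EQ| = 13.3, Q = (-7.0012, -18.177). Then |KQ| = |Q − K| = 31.819.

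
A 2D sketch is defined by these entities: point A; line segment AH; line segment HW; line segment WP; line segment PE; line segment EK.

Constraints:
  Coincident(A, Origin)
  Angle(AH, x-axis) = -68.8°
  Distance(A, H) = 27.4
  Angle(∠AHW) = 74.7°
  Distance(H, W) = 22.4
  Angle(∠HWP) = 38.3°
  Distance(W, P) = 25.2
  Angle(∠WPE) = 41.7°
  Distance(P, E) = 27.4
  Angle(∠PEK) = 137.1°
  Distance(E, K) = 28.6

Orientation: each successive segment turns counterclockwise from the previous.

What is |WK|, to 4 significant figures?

29.66

A is at the origin; AH runs at -68.8° with length 27.4, so H = (9.909, -25.55). ∠AHW = 74.7° gives HW at 36.50° from the x-axis; with |HW| = 22.4, W = (27.91, -12.22). ∠HWP = 38.3° gives WP at 178.2° from the x-axis; with |WP| = 25.2, P = (2.727, -11.43). ∠WPE = 41.7° gives PE at -43.50° from the x-axis; with |PE| = 27.4, E = (22.60, -30.29). ∠PEK = 137.1° gives EK at -0.6000° from the x-axis; with |EK| = 28.6, K = (51.20, -30.59). Then |WK| = |K − W| = 29.66.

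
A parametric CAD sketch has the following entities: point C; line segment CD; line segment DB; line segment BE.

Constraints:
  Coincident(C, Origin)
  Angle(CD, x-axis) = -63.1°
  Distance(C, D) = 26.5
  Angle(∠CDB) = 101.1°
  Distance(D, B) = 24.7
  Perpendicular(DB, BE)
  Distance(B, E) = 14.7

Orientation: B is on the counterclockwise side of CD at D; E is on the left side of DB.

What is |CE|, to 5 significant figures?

31.874

C is at the origin; CD runs at -63.1° with length 26.5, so D = 26.5·(cos -63.1°, sin -63.1°) = (11.990, -23.633). ∠CDB = 101.1°, so DB runs at -63.1° + (180° − 101.1°) = 15.800° from the x-axis; with |DB| = 24.7, B = D + 24.7·(cos 15.800°, sin 15.800°) = (35.756, -16.907). DB ⟂ BE; with |BE| = 14.7 on the left of DB, E = B + 14.7·(-0.27228, 0.96222) = (31.754, -2.7627). Then |CE| = |E − C| = 31.874.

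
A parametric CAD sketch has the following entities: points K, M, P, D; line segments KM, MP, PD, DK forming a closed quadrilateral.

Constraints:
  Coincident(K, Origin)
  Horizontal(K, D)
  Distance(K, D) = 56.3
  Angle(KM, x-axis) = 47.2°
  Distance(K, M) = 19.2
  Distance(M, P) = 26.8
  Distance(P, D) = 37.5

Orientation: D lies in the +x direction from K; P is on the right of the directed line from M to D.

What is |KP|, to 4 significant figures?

23.69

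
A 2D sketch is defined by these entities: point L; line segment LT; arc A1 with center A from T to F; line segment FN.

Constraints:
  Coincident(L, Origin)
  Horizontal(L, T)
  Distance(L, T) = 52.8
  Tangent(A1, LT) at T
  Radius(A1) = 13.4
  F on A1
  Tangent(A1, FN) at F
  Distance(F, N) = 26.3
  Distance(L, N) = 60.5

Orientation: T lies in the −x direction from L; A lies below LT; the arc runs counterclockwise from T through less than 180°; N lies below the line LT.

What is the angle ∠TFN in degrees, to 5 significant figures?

112.79°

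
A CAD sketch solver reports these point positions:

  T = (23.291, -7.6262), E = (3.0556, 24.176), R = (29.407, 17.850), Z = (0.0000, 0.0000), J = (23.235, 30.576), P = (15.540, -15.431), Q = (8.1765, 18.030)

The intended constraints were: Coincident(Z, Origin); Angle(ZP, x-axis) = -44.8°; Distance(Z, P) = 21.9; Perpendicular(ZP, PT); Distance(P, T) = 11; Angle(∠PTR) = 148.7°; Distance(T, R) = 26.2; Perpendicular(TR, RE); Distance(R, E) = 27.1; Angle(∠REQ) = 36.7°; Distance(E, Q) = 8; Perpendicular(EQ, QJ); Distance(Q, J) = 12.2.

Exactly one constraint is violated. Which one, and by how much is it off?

Distance(Q, J) = 12.2 — off by 7.40.

Z = (0.00, 0.00) ✓; ZP at -44.80° ✓; |ZP| = 21.90 ✓; ∠(ZP, PT) = 90.00° ✓; |PT| = 11.00 ✓; ∠PTR = 148.7° ✓; |TR| = 26.20 ✓; ∠(TR, RE) = 90.00° ✓; |RE| = 27.10 ✓; ∠REQ = 36.70° ✓; |EQ| = 8.000 ✓; ∠(EQ, QJ) = 90.00° ✓; |QJ| = 19.60 ✗.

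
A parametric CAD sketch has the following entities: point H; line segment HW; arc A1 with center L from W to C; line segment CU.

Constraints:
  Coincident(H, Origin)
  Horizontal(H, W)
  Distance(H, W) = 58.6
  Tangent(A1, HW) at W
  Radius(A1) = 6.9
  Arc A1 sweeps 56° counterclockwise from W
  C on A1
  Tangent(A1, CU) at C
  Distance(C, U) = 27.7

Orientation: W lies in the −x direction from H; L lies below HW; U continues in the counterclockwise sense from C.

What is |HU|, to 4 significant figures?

83.94

On A1, W sits at bearing 90° from L; a 56° counterclockwise sweep puts C at bearing 146°, so C = L + 6.9·(cos 146°, sin 146°) = (-64.32, -3.042). The tangent condition forces LC to be normal to CU, so CU runs along (−sin 146°, cos 146°); with |CU| = 27.7, U = (-79.81, -26.01). Then |HU| = |U − H| = 83.94.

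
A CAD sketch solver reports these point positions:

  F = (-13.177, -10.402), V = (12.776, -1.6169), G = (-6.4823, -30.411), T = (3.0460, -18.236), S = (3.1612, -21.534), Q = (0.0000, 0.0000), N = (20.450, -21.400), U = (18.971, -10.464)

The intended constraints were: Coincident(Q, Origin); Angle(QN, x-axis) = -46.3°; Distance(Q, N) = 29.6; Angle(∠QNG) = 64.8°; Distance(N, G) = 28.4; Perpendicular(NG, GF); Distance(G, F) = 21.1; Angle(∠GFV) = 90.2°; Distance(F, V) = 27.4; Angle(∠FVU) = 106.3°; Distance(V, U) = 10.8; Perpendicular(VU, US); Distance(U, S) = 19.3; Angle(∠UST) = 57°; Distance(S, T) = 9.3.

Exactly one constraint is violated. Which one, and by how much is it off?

Distance(S, T) = 9.3 — off by 6.00.

Q = (0.00, 0.00) ✓; QN at -46.30° ✓; |QN| = 29.60 ✓; ∠QNG = 64.80° ✓; |NG| = 28.40 ✓; ∠(NG, GF) = 90.00° ✓; |GF| = 21.10 ✓; ∠GFV = 90.20° ✓; |FV| = 27.40 ✓; ∠FVU = 106.3° ✓; |VU| = 10.80 ✓; ∠(VU, US) = 90.00° ✓; |US| = 19.30 ✓; ∠UST = 57.00° ✓; |ST| = 3.300 ✗.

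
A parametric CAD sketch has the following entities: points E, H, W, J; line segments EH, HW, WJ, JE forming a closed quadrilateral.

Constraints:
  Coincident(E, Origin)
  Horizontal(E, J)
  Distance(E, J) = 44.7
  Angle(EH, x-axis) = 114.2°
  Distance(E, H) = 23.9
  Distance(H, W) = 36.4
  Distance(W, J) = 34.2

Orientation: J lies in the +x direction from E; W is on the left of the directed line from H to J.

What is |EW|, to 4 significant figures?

38.63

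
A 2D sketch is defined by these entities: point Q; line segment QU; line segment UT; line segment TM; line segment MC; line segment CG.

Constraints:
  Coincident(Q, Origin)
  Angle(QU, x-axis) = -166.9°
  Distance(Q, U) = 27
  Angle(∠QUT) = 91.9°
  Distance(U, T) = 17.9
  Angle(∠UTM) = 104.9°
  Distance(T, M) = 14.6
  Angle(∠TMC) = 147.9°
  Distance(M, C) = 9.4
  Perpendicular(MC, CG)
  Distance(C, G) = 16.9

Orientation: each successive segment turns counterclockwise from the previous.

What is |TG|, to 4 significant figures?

23.61

Q is at the origin; QU runs at -166.9° with length 27.0, so U = (-26.30, -6.120). ∠QUT = 91.9° gives UT at -78.80° from the x-axis; with |UT| = 17.9, T = (-22.82, -23.68). ∠UTM = 104.9° gives TM at -3.700° from the x-axis; with |TM| = 14.6, M = (-8.251, -24.62). ∠TMC = 147.9° gives MC at 28.40° from the x-axis; with |MC| = 9.4, C = (0.01771, -20.15). MC is perpendicular to CG, so CG runs at 118.4°; with |CG| = 16.9, G = (-8.020, -5.284). Then |TG| = |G − T| = 23.61.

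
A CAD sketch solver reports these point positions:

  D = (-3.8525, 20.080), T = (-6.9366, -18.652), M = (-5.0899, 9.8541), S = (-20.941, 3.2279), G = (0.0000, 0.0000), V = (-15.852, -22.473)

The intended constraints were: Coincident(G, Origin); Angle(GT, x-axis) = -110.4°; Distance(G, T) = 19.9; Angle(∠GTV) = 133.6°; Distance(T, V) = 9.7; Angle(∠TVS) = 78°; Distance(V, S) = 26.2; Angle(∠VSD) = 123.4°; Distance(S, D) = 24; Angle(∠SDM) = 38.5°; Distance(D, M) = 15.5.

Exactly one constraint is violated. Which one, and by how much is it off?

Distance(D, M) = 15.5 — off by 5.20.

G = (0.00, 0.00) ✓; GT at -110.4° ✓; |GT| = 19.90 ✓; ∠GTV = 133.6° ✓; |TV| = 9.700 ✓; ∠TVS = 78.00° ✓; |VS| = 26.20 ✓; ∠VSD = 123.4° ✓; |SD| = 24.00 ✓; ∠SDM = 38.50° ✓; |DM| = 10.30 ✗.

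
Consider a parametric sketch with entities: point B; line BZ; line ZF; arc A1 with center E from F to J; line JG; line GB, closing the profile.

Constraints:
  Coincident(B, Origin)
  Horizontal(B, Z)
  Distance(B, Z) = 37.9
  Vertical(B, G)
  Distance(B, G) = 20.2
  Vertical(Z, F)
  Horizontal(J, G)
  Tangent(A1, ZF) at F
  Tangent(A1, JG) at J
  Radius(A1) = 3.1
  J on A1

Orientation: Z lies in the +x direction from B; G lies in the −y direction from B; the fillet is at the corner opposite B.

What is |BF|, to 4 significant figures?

41.58

B is at the origin; B and Z share the same y with |BZ| = 37.9 and Z on the +x side, so Z = (37.90, 0.000). B and G share the same x with |BG| = 20.2 and G on the −y side, so G = (0.000, -20.20). The virtual corner opposite B is at (37.90, -20.20). Since A1 is tangent to ZF there, EF ⟂ ZF and A1 meets JG tangentially, so EJ is at right angles to JG, with radius 3.1, so the center E sits 3.1 in from both sides at E = (34.80, -17.10). That places the tangent points at F = (37.90, -17.10) on ZF and J = (34.80, -20.20) on JG. Then |BF| = |F − B| = 41.58.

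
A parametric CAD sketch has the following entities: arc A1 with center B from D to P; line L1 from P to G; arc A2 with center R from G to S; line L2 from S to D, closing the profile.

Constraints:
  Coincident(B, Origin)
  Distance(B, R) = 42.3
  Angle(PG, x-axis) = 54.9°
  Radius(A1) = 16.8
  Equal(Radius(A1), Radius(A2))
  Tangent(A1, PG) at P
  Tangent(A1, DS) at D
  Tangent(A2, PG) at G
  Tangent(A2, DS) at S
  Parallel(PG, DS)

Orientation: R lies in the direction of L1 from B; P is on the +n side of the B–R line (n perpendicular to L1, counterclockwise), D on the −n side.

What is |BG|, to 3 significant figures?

45.5

Tangency of A1 to both parallel lines with radius 16.8 puts P and D at B ± 16.8·n: P = (-13.7, 9.66), D = (13.7, -9.66). Equal radii place G and S the same way about R: G = R + 16.8·n = (10.6, 44.3), S = R − 16.8·n = (38.1, 24.9). Then |BG| = |G − B| = 45.5.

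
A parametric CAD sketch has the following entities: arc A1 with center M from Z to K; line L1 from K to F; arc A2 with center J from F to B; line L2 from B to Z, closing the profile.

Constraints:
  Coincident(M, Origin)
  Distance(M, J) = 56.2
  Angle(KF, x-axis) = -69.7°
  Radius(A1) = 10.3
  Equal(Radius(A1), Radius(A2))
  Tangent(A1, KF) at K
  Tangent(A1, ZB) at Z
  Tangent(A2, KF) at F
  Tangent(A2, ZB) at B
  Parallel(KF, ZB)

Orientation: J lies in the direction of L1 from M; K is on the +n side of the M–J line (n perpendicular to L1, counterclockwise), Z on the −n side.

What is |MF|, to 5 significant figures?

57.136

The slot axis is L1's direction at -69.7°, so u = (cos -69.7°, sin -69.7°) = (0.34694, -0.93789) and n = (−sin -69.7°, cos -69.7°) = (0.93789, 0.34694). M is at the origin and J lies 56.2 along u from M, so J = 56.2·u = (19.498, -52.709). Tangency of A1 to both parallel lines with radius 10.3 puts K and Z at M ± 10.3·n: K = (9.6603, 3.5734), Z = (-9.6603, -3.5734). Equal radii place F and B the same way about J: F = J + 10.3·n = (29.158, -49.136), B = J − 10.3·n = (9.8375, -56.283). Then |MF| = |F − M| = 57.136.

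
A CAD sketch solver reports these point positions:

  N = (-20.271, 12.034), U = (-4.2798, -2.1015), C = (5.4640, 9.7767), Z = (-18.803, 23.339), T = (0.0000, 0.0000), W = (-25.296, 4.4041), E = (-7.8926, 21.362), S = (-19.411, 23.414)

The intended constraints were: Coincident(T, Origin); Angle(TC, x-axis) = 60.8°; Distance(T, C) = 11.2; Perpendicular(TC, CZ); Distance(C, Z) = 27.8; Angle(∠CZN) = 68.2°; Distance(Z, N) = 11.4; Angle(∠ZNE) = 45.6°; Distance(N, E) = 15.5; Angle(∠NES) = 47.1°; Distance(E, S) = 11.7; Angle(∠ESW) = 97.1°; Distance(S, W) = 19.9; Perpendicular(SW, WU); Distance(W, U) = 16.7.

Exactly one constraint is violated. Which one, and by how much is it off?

Distance(W, U) = 16.7 — off by 5.30.

T = (0.00, 0.00) ✓; TC at 60.80° ✓; |TC| = 11.20 ✓; ∠(TC, CZ) = 90.00° ✓; |CZ| = 27.80 ✓; ∠CZN = 68.20° ✓; |ZN| = 11.40 ✓; ∠ZNE = 45.60° ✓; |NE| = 15.50 ✓; ∠NES = 47.10° ✓; |ES| = 11.70 ✓; ∠ESW = 97.10° ✓; |SW| = 19.90 ✓; ∠(SW, WU) = 90.00° ✓; |WU| = 22.00 ✗.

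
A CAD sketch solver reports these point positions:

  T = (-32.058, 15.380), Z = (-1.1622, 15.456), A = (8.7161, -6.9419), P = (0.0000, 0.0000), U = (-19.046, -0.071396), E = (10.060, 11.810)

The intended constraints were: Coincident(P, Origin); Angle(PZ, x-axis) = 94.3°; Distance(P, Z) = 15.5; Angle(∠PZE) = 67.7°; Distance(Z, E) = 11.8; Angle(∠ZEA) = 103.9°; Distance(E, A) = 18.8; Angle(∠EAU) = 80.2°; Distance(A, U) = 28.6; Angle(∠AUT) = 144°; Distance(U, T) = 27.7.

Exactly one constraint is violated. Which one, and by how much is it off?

Distance(U, T) = 27.7 — off by 7.50.

P = (0.00, 0.00) ✓; PZ at 94.30° ✓; |PZ| = 15.50 ✓; ∠PZE = 67.70° ✓; |ZE| = 11.80 ✓; ∠ZEA = 103.9° ✓; |EA| = 18.80 ✓; ∠EAU = 80.20° ✓; |AU| = 28.60 ✓; ∠AUT = 144.0° ✓; |UT| = 20.20 ✗.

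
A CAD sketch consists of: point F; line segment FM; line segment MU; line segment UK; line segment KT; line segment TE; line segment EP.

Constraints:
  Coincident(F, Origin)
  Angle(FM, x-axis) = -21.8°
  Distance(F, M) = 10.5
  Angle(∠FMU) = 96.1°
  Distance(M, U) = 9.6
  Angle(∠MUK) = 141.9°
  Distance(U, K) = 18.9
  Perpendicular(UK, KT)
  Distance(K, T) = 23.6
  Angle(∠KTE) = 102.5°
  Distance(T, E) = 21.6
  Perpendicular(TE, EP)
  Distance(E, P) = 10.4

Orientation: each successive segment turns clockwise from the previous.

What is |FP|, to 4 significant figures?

4.104

∠KTE = 102.5° gives TE at 48.70° from the x-axis; with |TE| = 21.6, E = (-7.782, 10.97). The perpendicularity gives EP at right angles to TE, so EP runs at -41.30°; with |EP| = 10.4, P = (0.03068, 4.104). Then |FP| = |P − F| = 4.104.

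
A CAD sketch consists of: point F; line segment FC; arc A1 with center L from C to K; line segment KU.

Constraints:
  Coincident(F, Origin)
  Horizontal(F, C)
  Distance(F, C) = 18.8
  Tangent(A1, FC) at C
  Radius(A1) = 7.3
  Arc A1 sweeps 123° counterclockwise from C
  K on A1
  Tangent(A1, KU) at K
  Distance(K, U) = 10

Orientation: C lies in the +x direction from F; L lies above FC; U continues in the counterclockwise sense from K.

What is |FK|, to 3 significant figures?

27.4

F is at the origin; F and C share the same y with |FC| = 18.8 and C on the +x side, so C = (18.8, 0.00). Since A1 is tangent to FC there, LC ⟂ FC, so L = C + (0, 7.3) = (18.8, 7.30). On A1, C sits at bearing -90° from L; a 123° counterclockwise sweep puts K at bearing 33°, so K = L + 7.3·(cos 33°, sin 33°) = (24.9, 11.3). Then |FK| = |K − F| = 27.4.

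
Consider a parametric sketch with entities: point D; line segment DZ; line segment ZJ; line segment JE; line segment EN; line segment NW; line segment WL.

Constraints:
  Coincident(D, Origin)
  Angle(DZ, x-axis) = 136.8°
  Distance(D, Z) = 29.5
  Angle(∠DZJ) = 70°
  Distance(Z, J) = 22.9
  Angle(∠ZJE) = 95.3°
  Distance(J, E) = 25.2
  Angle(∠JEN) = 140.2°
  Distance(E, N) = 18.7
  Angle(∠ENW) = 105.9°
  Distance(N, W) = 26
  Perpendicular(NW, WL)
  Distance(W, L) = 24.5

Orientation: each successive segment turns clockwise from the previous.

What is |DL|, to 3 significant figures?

22.4

D is at the origin; DZ runs at 136.8° with length 29.5, so Z = (-21.5, 20.2). ∠DZJ = 70.0° gives ZJ at 26.8° from the x-axis; with |ZJ| = 22.9, J = (-1.06, 30.5). ∠ZJE = 95.3° gives JE at -57.9° from the x-axis; with |JE| = 25.2, E = (12.3, 9.17). ∠JEN = 140.2° gives EN at -97.7° from the x-axis; with |EN| = 18.7, N = (9.82, -9.36). ∠ENW = 105.9° gives NW at -172° from the x-axis; with |NW| = 26.0, W = (-15.9, -13.1). NW is perpendicular to WL, so WL runs at 98.2°; with |WL| = 24.5, L = (-19.4, 11.2). Then |DL| = |L − D| = 22.4.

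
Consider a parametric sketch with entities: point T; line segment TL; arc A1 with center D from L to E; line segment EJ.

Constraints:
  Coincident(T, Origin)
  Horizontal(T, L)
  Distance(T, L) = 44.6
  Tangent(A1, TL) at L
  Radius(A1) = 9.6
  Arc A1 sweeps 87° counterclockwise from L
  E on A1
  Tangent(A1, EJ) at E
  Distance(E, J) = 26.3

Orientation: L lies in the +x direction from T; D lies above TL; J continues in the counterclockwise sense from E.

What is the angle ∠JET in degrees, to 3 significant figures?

103°

On A1, L sits at bearing -90° from D; an 87° counterclockwise sweep puts E at bearing -3°, so E = D + 9.6·(cos -3°, sin -3°) = (54.2, 9.10). A1 meets EJ tangentially, so DE is at right angles to EJ, so EJ runs along (−sin -3°, cos -3°); with |EJ| = 26.3, J = (55.6, 35.4). Then cos ∠JET = EJ·ET / (|EJ||ET|), giving 103°.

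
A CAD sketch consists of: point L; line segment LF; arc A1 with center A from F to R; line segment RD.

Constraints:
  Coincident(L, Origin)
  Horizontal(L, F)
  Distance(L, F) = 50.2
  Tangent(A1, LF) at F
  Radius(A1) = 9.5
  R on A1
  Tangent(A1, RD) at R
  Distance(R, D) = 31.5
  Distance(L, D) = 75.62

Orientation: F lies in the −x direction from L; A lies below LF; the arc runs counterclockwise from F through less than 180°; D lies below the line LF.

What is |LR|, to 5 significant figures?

60.093

Checks: |LF| = 50.20 ✓; |AF| = 9.500 ✓; |AR| = 9.500 ✓; ∠(AR, RD) = 90.00° ✓; |RD| = 31.50 ✓; |LD| = 75.62 ✓.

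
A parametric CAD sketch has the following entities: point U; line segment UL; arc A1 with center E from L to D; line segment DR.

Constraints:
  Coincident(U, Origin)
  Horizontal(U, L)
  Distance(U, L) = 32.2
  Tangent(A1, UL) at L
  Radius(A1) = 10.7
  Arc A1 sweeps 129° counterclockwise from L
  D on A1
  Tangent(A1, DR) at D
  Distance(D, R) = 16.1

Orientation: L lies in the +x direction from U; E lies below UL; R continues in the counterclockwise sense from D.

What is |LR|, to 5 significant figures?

30.001

On A1, L sits at bearing 90° from E; a 129° counterclockwise sweep puts D at bearing 219°, so D = E + 10.7·(cos 219°, sin 219°) = (23.885, -17.434). Tangency of A1 to DR means the radius ED is perpendicular to DR, so DR runs along (−sin 219°, cos 219°); with |DR| = 16.1, R = (34.017, -29.946). Then |LR| = |R − L| = 30.001.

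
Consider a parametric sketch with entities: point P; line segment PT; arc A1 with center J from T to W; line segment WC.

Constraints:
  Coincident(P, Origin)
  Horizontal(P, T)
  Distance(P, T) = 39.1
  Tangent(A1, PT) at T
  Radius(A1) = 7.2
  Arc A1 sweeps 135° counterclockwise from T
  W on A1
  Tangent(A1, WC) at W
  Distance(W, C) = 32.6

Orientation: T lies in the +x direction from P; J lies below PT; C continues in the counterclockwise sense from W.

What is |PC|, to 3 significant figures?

67.1

P is at the origin; PT is horizontal with |PT| = 39.1 and T on the +x side, so T = (39.1, 0.00). Since A1 is tangent to PT there, JT ⟂ PT, so J = T + (0, -7.2) = (39.1, -7.20). On A1, T sits at bearing 90° from J; a 135° counterclockwise sweep puts W at bearing 225°, so W = J + 7.2·(cos 225°, sin 225°) = (34.0, -12.3). A1 meets WC tangentially, so JW is at right angles to WC, so WC runs along (−sin 225°, cos 225°); with |WC| = 32.6, C = (57.1, -35.3). Then |PC| = |C − P| = 67.1.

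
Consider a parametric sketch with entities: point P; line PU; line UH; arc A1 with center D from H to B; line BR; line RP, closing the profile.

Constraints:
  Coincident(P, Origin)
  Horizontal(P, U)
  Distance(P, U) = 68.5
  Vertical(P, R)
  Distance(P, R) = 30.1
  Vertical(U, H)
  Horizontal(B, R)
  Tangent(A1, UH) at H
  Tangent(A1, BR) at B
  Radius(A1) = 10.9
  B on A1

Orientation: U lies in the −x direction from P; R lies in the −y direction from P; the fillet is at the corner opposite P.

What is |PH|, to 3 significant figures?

71.1

P is at the origin; PU is horizontal with |PU| = 68.5 and U on the −x side, so U = (-68.5, 0.00). PR is vertical with |PR| = 30.1 and R on the −y side, so R = (0.00, -30.1). The virtual corner opposite P is at (-68.5, -30.1). Since A1 is tangent to UH there, DH ⟂ UH and tangency of A1 to BR means the radius DB is perpendicular to BR, with radius 10.9, so the center D sits 10.9 in from both sides at D = (-57.6, -19.2). That places the tangent points at H = (-68.5, -19.2) on UH and B = (-57.6, -30.1) on BR. Then |PH| = |H − P| = 71.1.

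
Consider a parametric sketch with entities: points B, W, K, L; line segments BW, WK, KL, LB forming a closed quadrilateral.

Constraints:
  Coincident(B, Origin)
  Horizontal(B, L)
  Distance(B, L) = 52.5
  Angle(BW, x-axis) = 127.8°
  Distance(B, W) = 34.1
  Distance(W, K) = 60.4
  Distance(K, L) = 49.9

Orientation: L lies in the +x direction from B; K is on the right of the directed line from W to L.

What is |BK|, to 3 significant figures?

27.0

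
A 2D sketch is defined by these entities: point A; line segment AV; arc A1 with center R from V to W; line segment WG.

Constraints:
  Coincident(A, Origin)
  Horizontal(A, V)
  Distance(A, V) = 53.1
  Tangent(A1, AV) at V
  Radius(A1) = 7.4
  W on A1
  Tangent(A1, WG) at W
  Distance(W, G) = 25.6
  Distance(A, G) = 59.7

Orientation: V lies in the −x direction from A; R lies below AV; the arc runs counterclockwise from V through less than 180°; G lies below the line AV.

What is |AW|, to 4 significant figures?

60.74

Checks: |RW| = 7.400 ✓; ∠(RW, WG) = 90.00° ✓; |WG| = 25.60 ✓; |AG| = 59.70 ✓.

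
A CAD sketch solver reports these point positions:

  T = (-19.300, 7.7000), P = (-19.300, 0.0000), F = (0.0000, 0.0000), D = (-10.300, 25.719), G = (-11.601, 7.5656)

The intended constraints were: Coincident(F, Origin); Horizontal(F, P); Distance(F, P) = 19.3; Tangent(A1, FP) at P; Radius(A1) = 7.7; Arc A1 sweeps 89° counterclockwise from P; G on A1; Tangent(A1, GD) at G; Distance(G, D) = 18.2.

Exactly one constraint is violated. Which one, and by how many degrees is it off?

Tangent(A1, GD) at G — off by 3.10°.

F = (0.00, 0.00) ✓; F.y = 0.00, P.y = 0.00 ✓; |FP| = 19.30 ✓; ∠(TP, PF) = 90.00° ✓; |TP| = 7.700 ✓; bearing(T→G) − bearing(T→P) = 89.00° ✓; |TG| = 7.700 ✓; ∠(TG, GD) = 93.10° ✗; |GD| = 18.20 ✓.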